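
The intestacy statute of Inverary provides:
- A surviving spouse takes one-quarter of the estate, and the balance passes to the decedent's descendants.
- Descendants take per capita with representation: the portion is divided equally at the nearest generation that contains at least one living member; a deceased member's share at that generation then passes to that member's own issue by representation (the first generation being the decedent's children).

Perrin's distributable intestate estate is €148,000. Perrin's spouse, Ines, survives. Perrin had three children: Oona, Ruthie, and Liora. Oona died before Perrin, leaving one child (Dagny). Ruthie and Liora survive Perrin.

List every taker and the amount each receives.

Ines: €37,000; Dagny: €37,000; Ruthie: €37,000; Liora: €37,000

Ines takes one-quarter of €148,000 = €37,000. The remaining €111,000 passes to the descendants.
The descendants' portion (€111,000) is divided into 3 shares of €37,000: Ruthie and Liora each take €37,000; Oona's €37,000 share passes to Oona's issue.
Oona's share (€37,000) passes entirely to Dagny.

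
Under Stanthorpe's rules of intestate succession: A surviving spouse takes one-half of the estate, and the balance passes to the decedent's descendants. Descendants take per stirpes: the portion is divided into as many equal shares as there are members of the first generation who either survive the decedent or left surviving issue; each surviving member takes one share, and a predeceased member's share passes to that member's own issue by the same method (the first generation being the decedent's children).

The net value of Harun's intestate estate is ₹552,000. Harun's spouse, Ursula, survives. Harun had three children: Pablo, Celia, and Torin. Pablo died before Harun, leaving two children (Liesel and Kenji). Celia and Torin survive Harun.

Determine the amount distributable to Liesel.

Liesel receives ₹46,000.

Ursula takes one-half of ₹552,000 = ₹276,000. The remaining ₹276,000 passes to the descendants.
The descendants' portion (₹276,000) is divided into 3 shares of ₹92,000: Celia and Torin each take ₹92,000; Pablo's ₹92,000 share passes to Pablo's issue.
Pablo's share (₹92,000) is divided into 2 shares of ₹46,000: Liesel and Kenji each take ₹46,000.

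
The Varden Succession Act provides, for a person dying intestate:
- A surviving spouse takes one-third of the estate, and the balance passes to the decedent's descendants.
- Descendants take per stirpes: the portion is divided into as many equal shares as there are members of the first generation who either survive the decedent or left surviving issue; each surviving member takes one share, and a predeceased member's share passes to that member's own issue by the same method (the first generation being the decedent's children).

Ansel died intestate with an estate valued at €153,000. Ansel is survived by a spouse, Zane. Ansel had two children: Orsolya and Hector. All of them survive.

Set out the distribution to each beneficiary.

Zane: €51,000; Orsolya: €51,000; Hector: €51,000

Zane takes one-third of €153,000 = €51,000. The remaining €102,000 passes to the descendants.
The descendants' portion (€102,000) is divided into 2 shares of €51,000: Orsolya and Hector each take €51,000.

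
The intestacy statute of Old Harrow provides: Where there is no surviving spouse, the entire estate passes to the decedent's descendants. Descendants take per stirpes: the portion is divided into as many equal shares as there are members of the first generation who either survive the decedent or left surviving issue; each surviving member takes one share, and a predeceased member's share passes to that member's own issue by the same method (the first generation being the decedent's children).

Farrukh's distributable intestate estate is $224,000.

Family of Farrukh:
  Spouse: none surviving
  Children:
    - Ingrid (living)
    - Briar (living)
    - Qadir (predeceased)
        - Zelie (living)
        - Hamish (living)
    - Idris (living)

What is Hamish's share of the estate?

The entire $224,000 passes to the descendants.
That amount ($224,000) is divided into 4 shares of $56,000: Ingrid, Briar, and Idris each take $56,000; Qadir's $56,000 share passes to Qadir's issue.
Qadir's share ($56,000) is divided into 2 shares of $28,000: Zelie and Hamish each take $28,000.

Hamish receives $28,000.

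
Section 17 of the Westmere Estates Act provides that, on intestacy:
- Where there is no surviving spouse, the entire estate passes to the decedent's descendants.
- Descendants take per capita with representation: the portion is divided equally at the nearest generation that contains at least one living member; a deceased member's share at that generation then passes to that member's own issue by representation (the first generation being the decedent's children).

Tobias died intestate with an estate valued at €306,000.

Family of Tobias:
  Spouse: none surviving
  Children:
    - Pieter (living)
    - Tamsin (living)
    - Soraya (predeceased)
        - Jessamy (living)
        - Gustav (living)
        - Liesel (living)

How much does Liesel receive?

The entire €306,000 passes to the descendants.
That amount (€306,000) is divided into 3 shares of €102,000: Pieter and Tamsin each take €102,000; Soraya's €102,000 share passes to Soraya's issue.
Soraya's share (€102,000) is divided into 3 shares of €34,000: Jessamy, Gustav, and Liesel each take €34,000.

Liesel receives €34,000.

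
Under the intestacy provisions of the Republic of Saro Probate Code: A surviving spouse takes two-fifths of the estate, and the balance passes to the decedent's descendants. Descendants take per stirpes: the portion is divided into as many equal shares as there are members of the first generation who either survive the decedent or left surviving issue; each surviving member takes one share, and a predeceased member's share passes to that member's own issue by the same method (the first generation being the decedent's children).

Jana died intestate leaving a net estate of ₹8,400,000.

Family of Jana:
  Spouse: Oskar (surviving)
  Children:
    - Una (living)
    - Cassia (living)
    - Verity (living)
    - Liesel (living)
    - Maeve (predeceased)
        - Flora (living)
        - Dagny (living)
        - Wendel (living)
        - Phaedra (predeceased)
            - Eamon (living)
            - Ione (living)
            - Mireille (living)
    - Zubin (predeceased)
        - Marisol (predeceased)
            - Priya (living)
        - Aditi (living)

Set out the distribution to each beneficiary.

Oskar: ₹3,360,000; Una: ₹840,000; Cassia: ₹840,000; Verity: ₹840,000; Liesel: ₹840,000; Flora: ₹210,000; Dagny: ₹210,000; Wendel: ₹210,000; Eamon: ₹70,000; Ione: ₹70,000; Mireille: ₹70,000; Priya: ₹420,000; Aditi: ₹420,000

Oskar takes two-fifths of ₹8,400,000 = ₹3,360,000. The remaining ₹5,040,000 passes to the descendants.
The descendants' portion (₹5,040,000) is divided into 6 shares of ₹840,000: Una, Cassia, Verity, and Liesel each take ₹840,000; Maeve's ₹840,000 share passes to Maeve's issue; Zubin's ₹840,000 share passes to Zubin's issue.
Maeve's share (₹840,000) is divided into 4 shares of ₹210,000: Flora, Dagny, and Wendel each take ₹210,000; Phaedra's ₹210,000 share passes to Phaedra's issue.
Phaedra's share (₹210,000) is divided into 3 shares of ₹70,000: Eamon, Ione, and Mireille each take ₹70,000.
Zubin's share (₹840,000) is divided into 2 shares of ₹420,000: Aditi takes ₹420,000; Marisol's ₹420,000 share passes to Marisol's issue.
Marisol's share (₹420,000) passes entirely to Priya.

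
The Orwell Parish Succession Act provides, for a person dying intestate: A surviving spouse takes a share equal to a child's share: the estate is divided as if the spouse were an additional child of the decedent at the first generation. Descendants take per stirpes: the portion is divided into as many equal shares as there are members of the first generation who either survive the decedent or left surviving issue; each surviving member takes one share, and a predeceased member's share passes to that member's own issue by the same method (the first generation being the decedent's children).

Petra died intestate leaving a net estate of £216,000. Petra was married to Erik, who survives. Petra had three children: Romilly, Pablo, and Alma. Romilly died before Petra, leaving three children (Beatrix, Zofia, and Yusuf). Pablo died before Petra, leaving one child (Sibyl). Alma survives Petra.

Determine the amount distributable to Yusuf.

The spouse counts as an additional share at the children's level, so there are 4 primary shares of £54,000. Erik takes one such share (£54,000).
The children's combined portion (£162,000) is divided into 3 shares of £54,000: Alma takes £54,000; Romilly's £54,000 share passes to Romilly's issue; Pablo's £54,000 share passes to Pablo's issue.
Romilly's share (£54,000) is divided into 3 shares of £18,000: Beatrix, Zofia, and Yusuf each take £18,000.
Pablo's share (£54,000) passes entirely to Sibyl.

Yusuf receives £18,000.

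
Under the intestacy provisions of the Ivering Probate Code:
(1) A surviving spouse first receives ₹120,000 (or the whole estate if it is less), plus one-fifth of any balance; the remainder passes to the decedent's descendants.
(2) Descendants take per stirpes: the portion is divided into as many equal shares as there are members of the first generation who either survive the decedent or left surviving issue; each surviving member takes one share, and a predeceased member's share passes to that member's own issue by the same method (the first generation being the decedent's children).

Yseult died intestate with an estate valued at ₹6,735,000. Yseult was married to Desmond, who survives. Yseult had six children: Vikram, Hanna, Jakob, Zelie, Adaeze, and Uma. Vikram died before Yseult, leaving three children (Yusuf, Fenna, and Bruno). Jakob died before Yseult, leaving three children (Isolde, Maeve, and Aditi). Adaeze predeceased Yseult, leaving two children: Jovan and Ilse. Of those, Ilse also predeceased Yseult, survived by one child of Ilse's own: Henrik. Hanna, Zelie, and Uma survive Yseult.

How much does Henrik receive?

Desmond first takes ₹120,000, leaving a balance of ₹6,615,000. Desmond then takes one-fifth of the balance (₹1,323,000), for a total of ₹1,443,000. The remaining ₹5,292,000 passes to the descendants.
The descendants' portion (₹5,292,000) is divided into 6 shares of ₹882,000: Hanna, Zelie, and Uma each take ₹882,000; Vikram's ₹882,000 share passes to Vikram's issue; Jakob's ₹882,000 share passes to Jakob's issue; Adaeze's ₹882,000 share passes to Adaeze's issue.
Vikram's share (₹882,000) is divided into 3 shares of ₹294,000: Yusuf, Fenna, and Bruno each take ₹294,000.
Jakob's share (₹882,000) is divided into 3 shares of ₹294,000: Isolde, Maeve, and Aditi each take ₹294,000.
Adaeze's share (₹882,000) is divided into 2 shares of ₹441,000: Jovan takes ₹441,000; Ilse's ₹441,000 share passes to Ilse's issue.
Ilse's share (₹441,000) passes entirely to Henrik.

Henrik receives ₹441,000.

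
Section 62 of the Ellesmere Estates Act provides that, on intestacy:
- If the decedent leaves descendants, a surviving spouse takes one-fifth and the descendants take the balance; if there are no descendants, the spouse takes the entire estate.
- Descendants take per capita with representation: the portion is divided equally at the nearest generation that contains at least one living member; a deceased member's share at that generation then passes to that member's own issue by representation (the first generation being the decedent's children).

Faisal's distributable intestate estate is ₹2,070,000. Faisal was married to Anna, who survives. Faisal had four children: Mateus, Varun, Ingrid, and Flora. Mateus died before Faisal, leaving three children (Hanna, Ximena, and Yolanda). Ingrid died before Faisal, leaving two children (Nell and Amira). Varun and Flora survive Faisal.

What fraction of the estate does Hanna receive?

Anna takes one-fifth of ₹2,070,000 = ₹414,000. The remaining ₹1,656,000 passes to the descendants.
The descendants' portion (₹1,656,000) is divided into 4 shares of ₹414,000: Varun and Flora each take ₹414,000; Mateus's ₹414,000 share passes to Mateus's issue; Ingrid's ₹414,000 share passes to Ingrid's issue.
Mateus's share (₹414,000) is divided into 3 shares of ₹138,000: Hanna, Ximena, and Yolanda each take ₹138,000.
Ingrid's share (₹414,000) is divided into 2 shares of ₹207,000: Nell and Amira each take ₹207,000.

Hanna receives 1/15 of the estate.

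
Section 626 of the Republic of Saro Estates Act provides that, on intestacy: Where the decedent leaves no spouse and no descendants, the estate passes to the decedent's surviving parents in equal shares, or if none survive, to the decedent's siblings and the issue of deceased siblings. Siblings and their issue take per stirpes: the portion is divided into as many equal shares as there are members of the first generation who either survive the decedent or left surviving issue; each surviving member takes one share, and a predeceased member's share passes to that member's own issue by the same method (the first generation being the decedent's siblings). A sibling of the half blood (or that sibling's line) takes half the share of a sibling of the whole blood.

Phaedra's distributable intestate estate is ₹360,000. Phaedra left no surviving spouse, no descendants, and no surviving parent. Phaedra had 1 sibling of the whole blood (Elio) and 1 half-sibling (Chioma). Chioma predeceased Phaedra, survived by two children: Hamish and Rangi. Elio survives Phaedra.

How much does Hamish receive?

The entire ₹360,000 passes to the siblings and their issue.
Counting each half-blood sibling's line as half a unit, there are 3/2 units in ₹360,000, so one unit is ₹240,000. Whole-blood lines (Elio) take ₹240,000 each; half-blood lines (Chioma) take ₹120,000 each.
Chioma's share (₹120,000) is divided into 2 shares of ₹60,000: Hamish and Rangi each take ₹60,000.

Hamish receives ₹60,000.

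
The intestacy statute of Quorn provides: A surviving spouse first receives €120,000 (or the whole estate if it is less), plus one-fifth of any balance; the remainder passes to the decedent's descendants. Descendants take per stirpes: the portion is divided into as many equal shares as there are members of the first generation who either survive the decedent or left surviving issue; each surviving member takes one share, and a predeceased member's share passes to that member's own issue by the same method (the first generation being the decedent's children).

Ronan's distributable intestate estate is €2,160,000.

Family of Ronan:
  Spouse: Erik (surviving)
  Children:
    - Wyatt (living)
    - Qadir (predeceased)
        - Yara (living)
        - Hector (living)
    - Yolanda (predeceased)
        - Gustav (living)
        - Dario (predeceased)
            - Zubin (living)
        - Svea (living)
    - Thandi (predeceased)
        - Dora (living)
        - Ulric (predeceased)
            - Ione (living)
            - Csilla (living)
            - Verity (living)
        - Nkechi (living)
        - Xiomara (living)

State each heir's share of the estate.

Erik: €528,000; Wyatt: €408,000; Yara: €204,000; Hector: €204,000; Gustav: €136,000; Zubin: €136,000; Svea: €136,000; Dora: €102,000; Ione: €34,000; Csilla: €34,000; Verity: €34,000; Nkechi: €102,000; Xiomara: €102,000

Erik first takes €120,000, leaving a balance of €2,040,000. Erik then takes one-fifth of the balance (€408,000), for a total of €528,000. The remaining €1,632,000 passes to the descendants.
The descendants' portion (€1,632,000) is divided into 4 shares of €408,000: Wyatt takes €408,000; Qadir's €408,000 share passes to Qadir's issue; Yolanda's €408,000 share passes to Yolanda's issue; Thandi's €408,000 share passes to Thandi's issue.
Qadir's share (€408,000) is divided into 2 shares of €204,000: Yara and Hector each take €204,000.
Yolanda's share (€408,000) is divided into 3 shares of €136,000: Gustav and Svea each take €136,000; Dario's €136,000 share passes to Dario's issue.
Dario's share (€136,000) passes entirely to Zubin.
Thandi's share (€408,000) is divided into 4 shares of €102,000: Dora, Nkechi, and Xiomara each take €102,000; Ulric's €102,000 share passes to Ulric's issue.
Ulric's share (€102,000) is divided into 3 shares of €34,000: Ione, Csilla, and Verity each take €34,000.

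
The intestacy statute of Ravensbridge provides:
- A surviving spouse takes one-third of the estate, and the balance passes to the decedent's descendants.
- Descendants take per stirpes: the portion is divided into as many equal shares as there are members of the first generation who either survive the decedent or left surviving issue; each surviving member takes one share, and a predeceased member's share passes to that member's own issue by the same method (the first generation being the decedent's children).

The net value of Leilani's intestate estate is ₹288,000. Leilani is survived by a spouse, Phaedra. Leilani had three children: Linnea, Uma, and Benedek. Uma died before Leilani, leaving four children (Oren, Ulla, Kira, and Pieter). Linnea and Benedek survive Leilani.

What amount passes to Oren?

Phaedra takes one-third of ₹288,000 = ₹96,000. The remaining ₹192,000 passes to the descendants.
The descendants' portion (₹192,000) is divided into 3 shares of ₹64,000: Linnea and Benedek each take ₹64,000; Uma's ₹64,000 share passes to Uma's issue.
Uma's share (₹64,000) is divided into 4 shares of ₹16,000: Oren, Ulla, Kira, and Pieter each take ₹16,000.

Oren receives ₹16,000.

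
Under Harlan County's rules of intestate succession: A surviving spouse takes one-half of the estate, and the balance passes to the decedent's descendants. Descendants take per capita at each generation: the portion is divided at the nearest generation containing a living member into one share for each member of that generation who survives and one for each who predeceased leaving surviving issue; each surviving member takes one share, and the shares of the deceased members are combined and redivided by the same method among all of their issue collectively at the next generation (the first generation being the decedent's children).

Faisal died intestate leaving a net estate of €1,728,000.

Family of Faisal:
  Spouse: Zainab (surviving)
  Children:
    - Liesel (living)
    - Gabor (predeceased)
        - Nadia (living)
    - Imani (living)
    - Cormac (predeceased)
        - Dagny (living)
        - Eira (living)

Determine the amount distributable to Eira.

Eira receives €144,000.

Zainab takes one-half of €1,728,000 = €864,000. The remaining €864,000 passes to the descendants.
The descendants' portion (€864,000) is divided at the children's generation into 4 shares of €216,000. Liesel and Imani each take €216,000. The 2 shares of the deceased (Gabor and Cormac) are combined into a pool of €432,000.
That pool (€432,000) is divided at the grandchildren's generation equally among Nadia, Dagny, and Eira: €144,000 each.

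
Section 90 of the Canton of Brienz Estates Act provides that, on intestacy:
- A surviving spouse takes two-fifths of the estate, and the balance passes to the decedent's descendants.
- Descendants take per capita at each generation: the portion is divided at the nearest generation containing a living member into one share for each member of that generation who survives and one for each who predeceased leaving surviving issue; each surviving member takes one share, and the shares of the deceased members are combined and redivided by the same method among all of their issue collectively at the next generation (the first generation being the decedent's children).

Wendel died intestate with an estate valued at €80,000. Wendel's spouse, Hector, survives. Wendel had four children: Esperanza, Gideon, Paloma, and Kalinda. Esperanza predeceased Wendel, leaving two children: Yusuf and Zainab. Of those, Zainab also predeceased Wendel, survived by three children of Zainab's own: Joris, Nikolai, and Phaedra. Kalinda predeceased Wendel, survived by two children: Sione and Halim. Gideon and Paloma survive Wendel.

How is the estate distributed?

Hector: €32,000; Yusuf: €6,000; Joris: €2,000; Nikolai: €2,000; Phaedra: €2,000; Gideon: €12,000; Paloma: €12,000; Sione: €6,000; Halim: €6,000

Hector takes two-fifths of €80,000 = €32,000. The remaining €48,000 passes to the descendants.
The descendants' portion (€48,000) is divided at the children's generation into 4 shares of €12,000. Gideon and Paloma each take €12,000. The 2 shares of the deceased (Esperanza and Kalinda) are combined into a pool of €24,000.
That pool (€24,000) is divided at the grandchildren's generation into 4 shares of €6,000. Yusuf, Sione, and Halim each take €6,000. The remaining share for the deceased Zainab (€6,000) is carried to the next generation.
That pool (€6,000) is divided at the great-grandchildren's generation equally among Joris, Nikolai, and Phaedra: €2,000 each.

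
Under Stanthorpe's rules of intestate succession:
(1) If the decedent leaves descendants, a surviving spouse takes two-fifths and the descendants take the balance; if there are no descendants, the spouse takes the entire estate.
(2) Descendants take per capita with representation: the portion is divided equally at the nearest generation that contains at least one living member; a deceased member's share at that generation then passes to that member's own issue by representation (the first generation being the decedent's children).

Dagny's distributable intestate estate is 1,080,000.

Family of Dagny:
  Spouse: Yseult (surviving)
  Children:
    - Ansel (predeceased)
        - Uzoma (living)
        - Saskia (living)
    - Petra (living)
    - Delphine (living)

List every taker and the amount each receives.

Yseult: 432,000; Uzoma: 108,000; Saskia: 108,000; Petra: 216,000; Delphine: 216,000

Yseult takes two-fifths of 1,080,000 = 432,000. The remaining 648,000 passes to the descendants.
The descendants' portion (648,000) is divided into 3 shares of 216,000: Petra and Delphine each take 216,000; Ansel's 216,000 share passes to Ansel's issue.
Ansel's share (216,000) is divided into 2 shares of 108,000: Uzoma and Saskia each take 108,000.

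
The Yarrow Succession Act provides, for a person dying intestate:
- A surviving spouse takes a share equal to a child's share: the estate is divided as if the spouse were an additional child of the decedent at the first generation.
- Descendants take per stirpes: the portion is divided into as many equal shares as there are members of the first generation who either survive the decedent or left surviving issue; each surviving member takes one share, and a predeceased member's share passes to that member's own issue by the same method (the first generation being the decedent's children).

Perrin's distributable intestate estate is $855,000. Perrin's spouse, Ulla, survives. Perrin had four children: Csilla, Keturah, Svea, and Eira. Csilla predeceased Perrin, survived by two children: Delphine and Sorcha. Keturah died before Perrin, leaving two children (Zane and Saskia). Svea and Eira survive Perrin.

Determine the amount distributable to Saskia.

Saskia receives $85,500.

The spouse counts as an additional share at the children's level, so there are 5 primary shares of $171,000. Ulla takes one such share ($171,000).
The children's combined portion ($684,000) is divided into 4 shares of $171,000: Svea and Eira each take $171,000; Csilla's $171,000 share passes to Csilla's issue; Keturah's $171,000 share passes to Keturah's issue.
Csilla's share ($171,000) is divided into 2 shares of $85,500: Delphine and Sorcha each take $85,500.
Keturah's share ($171,000) is divided into 2 shares of $85,500: Zane and Saskia each take $85,500.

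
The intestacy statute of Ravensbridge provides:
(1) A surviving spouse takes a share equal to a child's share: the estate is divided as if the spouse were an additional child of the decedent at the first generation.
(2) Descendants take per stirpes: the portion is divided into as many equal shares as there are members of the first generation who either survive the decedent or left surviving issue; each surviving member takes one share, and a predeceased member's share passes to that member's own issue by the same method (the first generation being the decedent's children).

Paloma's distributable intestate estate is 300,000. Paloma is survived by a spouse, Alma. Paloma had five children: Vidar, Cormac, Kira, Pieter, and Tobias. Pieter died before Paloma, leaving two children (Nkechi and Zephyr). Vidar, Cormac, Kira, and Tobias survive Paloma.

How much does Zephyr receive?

Zephyr receives 25,000.

The spouse counts as an additional share at the children's level, so there are 6 primary shares of 50,000. Alma takes one such share (50,000).
The children's combined portion (250,000) is divided into 5 shares of 50,000: Vidar, Cormac, Kira, and Tobias each take 50,000; Pieter's 50,000 share passes to Pieter's issue.
Pieter's share (50,000) is divided into 2 shares of 25,000: Nkechi and Zephyr each take 25,000.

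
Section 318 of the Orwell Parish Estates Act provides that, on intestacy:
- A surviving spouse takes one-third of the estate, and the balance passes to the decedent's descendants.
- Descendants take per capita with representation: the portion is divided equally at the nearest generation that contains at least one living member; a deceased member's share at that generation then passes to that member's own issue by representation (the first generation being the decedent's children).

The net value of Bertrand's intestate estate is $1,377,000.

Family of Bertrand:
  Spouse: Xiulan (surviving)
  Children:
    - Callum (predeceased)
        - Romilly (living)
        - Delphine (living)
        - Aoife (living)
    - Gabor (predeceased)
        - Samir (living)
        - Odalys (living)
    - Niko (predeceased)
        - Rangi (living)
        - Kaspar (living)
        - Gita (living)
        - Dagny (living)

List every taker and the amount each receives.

Xiulan: $459,000; Romilly: $102,000; Delphine: $102,000; Aoife: $102,000; Samir: $102,000; Odalys: $102,000; Rangi: $102,000; Kaspar: $102,000; Gita: $102,000; Dagny: $102,000

Xiulan takes one-third of $1,377,000 = $459,000. The remaining $918,000 passes to the descendants.
No child survives, so the initial division is made at the grandchildren's generation.
The descendants' portion ($918,000) is divided into 9 shares of $102,000: Romilly, Delphine, Aoife, Samir, Odalys, Rangi, Kaspar, Gita, and Dagny each take $102,000.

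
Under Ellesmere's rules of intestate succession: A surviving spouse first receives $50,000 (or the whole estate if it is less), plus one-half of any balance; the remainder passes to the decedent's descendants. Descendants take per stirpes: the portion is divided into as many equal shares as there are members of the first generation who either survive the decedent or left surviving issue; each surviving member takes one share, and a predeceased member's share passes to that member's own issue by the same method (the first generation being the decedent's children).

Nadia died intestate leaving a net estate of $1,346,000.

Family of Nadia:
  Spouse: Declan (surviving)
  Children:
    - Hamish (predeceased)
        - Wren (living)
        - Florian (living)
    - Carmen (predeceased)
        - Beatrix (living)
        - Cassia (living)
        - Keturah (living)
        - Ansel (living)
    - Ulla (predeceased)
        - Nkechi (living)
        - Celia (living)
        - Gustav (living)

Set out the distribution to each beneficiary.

Declan first takes $50,000, leaving a balance of $1,296,000. Declan then takes one-half of the balance ($648,000), for a total of $698,000. The remaining $648,000 passes to the descendants.
The descendants' portion ($648,000) is divided into 3 shares of $216,000: Hamish's $216,000 share passes to Hamish's issue; Carmen's $216,000 share passes to Carmen's issue; Ulla's $216,000 share passes to Ulla's issue.
Hamish's share ($216,000) is divided into 2 shares of $108,000: Wren and Florian each take $108,000.
Carmen's share ($216,000) is divided into 4 shares of $54,000: Beatrix, Cassia, Keturah, and Ansel each take $54,000.
Ulla's share ($216,000) is divided into 3 shares of $72,000: Nkechi, Celia, and Gustav each take $72,000.

Declan: $698,000; Wren: $108,000; Florian: $108,000; Beatrix: $54,000; Cassia: $54,000; Keturah: $54,000; Ansel: $54,000; Nkechi: $72,000; Celia: $72,000; Gustav: $72,000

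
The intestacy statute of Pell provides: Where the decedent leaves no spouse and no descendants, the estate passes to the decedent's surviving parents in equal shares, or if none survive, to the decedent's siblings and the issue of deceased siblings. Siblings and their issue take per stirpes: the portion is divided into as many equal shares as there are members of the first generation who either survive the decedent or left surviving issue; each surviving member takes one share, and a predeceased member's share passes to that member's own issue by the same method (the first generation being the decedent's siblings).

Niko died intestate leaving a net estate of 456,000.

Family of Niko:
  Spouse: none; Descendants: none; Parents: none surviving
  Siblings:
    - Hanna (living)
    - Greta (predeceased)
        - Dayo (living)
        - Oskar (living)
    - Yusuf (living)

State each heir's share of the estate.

The entire 456,000 passes to the siblings and their issue.
That amount (456,000) is divided into 3 shares of 152,000: Hanna and Yusuf each take 152,000; Greta's 152,000 share passes to Greta's issue.
Greta's share (152,000) is divided into 2 shares of 76,000: Dayo and Oskar each take 76,000.

Hanna: 152,000; Dayo: 76,000; Oskar: 76,000; Yusuf: 152,000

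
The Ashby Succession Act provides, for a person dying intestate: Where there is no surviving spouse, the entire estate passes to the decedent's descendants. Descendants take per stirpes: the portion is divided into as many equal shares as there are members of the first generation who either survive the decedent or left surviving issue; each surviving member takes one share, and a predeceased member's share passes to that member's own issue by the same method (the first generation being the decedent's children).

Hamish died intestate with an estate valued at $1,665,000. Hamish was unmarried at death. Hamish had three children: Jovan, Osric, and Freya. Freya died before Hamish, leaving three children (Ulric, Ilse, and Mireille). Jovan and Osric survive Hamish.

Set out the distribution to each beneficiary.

Jovan: $555,000; Osric: $555,000; Ulric: $185,000; Ilse: $185,000; Mireille: $185,000

The entire $1,665,000 passes to the descendants.
That amount ($1,665,000) is divided into 3 shares of $555,000: Jovan and Osric each take $555,000; Freya's $555,000 share passes to Freya's issue.
Freya's share ($555,000) is divided into 3 shares of $185,000: Ulric, Ilse, and Mireille each take $185,000.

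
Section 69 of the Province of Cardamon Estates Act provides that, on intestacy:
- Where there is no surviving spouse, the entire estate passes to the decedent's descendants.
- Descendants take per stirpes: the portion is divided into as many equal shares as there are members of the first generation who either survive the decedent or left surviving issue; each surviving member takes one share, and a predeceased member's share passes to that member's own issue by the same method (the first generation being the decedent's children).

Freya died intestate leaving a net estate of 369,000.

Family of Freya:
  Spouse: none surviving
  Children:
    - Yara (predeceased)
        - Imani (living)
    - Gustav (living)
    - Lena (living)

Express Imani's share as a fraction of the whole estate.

The entire 369,000 passes to the descendants.
That amount (369,000) is divided into 3 shares of 123,000: Gustav and Lena each take 123,000; Yara's 123,000 share passes to Yara's issue.
Yara's share (123,000) passes entirely to Imani.

Imani receives 1/3 of the estate.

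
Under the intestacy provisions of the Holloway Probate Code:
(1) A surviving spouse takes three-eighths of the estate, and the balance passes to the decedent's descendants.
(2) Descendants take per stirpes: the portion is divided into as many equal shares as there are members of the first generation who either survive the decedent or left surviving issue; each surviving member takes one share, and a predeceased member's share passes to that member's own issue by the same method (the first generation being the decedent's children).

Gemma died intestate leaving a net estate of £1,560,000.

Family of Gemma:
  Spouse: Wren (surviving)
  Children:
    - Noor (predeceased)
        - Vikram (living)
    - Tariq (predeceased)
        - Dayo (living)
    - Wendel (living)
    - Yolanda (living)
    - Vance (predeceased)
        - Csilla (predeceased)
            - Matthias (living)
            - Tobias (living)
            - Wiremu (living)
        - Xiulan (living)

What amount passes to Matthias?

Wren takes three-eighths of £1,560,000 = £585,000. The remaining £975,000 passes to the descendants.
The descendants' portion (£975,000) is divided into 5 shares of £195,000: Wendel and Yolanda each take £195,000; Noor's £195,000 share passes to Noor's issue; Tariq's £195,000 share passes to Tariq's issue; Vance's £195,000 share passes to Vance's issue.
Noor's share (£195,000) passes entirely to Vikram.
Tariq's share (£195,000) passes entirely to Dayo.
Vance's share (£195,000) is divided into 2 shares of £97,500: Xiulan takes £97,500; Csilla's £97,500 share passes to Csilla's issue.
Csilla's share (£97,500) is divided into 3 shares of £32,500: Matthias, Tobias, and Wiremu each take £32,500.

Matthias receives £32,500.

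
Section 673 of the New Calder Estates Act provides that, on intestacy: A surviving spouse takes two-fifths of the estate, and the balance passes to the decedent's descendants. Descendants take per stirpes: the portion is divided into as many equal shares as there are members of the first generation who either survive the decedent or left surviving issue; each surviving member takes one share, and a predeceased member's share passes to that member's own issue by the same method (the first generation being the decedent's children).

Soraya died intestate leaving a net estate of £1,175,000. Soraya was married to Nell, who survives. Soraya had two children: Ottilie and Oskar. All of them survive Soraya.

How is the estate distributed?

Nell takes two-fifths of £1,175,000 = £470,000. The remaining £705,000 passes to the descendants.
The descendants' portion (£705,000) is divided into 2 shares of £352,500: Ottilie and Oskar each take £352,500.

Nell: £470,000; Ottilie: £352,500; Oskar: £352,500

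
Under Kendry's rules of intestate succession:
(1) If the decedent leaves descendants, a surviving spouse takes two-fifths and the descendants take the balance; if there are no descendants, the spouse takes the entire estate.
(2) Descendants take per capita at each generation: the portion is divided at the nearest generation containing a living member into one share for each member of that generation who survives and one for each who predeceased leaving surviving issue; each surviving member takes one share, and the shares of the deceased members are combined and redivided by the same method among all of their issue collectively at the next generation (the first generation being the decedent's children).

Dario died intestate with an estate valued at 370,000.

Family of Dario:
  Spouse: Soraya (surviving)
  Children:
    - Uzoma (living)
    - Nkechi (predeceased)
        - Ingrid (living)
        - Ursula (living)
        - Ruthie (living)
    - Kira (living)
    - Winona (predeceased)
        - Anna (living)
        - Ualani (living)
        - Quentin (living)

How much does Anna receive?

Soraya takes two-fifths of 370,000 = 148,000. The remaining 222,000 passes to the descendants.
The descendants' portion (222,000) is divided at the children's generation into 4 shares of 55,500. Uzoma and Kira each take 55,500. The 2 shares of the deceased (Nkechi and Winona) are combined into a pool of 111,000.
That pool (111,000) is divided at the grandchildren's generation equally among Ingrid, Ursula, Ruthie, Anna, Ualani, and Quentin: 18,500 each.

Anna receives 18,500.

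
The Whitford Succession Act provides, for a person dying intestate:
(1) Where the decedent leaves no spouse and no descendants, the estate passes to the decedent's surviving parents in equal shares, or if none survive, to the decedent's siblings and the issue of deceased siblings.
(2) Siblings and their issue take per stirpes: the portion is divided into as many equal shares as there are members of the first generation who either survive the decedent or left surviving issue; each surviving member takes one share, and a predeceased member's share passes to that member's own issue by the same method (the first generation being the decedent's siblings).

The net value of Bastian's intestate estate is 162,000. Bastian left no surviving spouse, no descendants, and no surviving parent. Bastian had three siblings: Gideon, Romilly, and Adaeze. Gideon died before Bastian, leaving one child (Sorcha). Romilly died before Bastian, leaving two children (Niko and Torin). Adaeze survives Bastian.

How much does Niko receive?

The entire 162,000 passes to the siblings and their issue.
That amount (162,000) is divided into 3 shares of 54,000: Adaeze takes 54,000; Gideon's 54,000 share passes to Gideon's issue; Romilly's 54,000 share passes to Romilly's issue.
Gideon's share (54,000) passes entirely to Sorcha.
Romilly's share (54,000) is divided into 2 shares of 27,000: Niko and Torin each take 27,000.

Niko receives 27,000.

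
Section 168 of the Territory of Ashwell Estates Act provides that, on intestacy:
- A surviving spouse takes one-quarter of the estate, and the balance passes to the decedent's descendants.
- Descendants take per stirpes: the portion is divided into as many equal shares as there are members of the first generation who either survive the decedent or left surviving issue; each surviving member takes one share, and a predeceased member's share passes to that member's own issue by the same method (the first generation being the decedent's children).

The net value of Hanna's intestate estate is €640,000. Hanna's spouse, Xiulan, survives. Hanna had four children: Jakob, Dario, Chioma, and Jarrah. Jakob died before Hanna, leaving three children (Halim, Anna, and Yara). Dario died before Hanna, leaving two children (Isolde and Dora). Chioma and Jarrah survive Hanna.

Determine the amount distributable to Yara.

Xiulan takes one-quarter of €640,000 = €160,000. The remaining €480,000 passes to the descendants.
The descendants' portion (€480,000) is divided into 4 shares of €120,000: Chioma and Jarrah each take €120,000; Jakob's €120,000 share passes to Jakob's issue; Dario's €120,000 share passes to Dario's issue.
Jakob's share (€120,000) is divided into 3 shares of €40,000: Halim, Anna, and Yara each take €40,000.
Dario's share (€120,000) is divided into 2 shares of €60,000: Isolde and Dora each take €60,000.

Yara receives €40,000.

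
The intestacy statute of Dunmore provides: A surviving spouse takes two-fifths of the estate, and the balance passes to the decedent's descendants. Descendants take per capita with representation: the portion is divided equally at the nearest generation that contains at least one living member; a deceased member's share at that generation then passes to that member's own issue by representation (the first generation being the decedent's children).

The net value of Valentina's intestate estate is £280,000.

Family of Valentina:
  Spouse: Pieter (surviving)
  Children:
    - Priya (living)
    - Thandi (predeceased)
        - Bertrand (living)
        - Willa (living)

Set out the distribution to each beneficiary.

Pieter takes two-fifths of £280,000 = £112,000. The remaining £168,000 passes to the descendants.
The descendants' portion (£168,000) is divided into 2 shares of £84,000: Priya takes £84,000; Thandi's £84,000 share passes to Thandi's issue.
Thandi's share (£84,000) is divided into 2 shares of £42,000: Bertrand and Willa each take £42,000.

Pieter: £112,000; Priya: £84,000; Bertrand: £42,000; Willa: £42,000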